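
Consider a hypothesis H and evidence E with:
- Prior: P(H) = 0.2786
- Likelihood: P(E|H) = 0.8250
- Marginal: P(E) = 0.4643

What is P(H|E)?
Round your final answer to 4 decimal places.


Using Bayes' theorem:

P(H|E) = P(E|H) × P(H) / P(E)
       = 0.8250 × 0.2786 / 0.4643
       = 0.22984500 / 0.4643
       = 0.4950

The evidence strengthens our belief in H.
Prior: 0.2786 → Posterior: 0.4950


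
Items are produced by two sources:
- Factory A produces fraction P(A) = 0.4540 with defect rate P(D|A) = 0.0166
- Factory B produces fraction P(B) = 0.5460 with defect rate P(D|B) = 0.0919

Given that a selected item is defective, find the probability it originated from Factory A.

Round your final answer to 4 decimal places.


Let A = from Factory A, D = defective

Given:
- P(A) = 0.4540, P(B) = 0.5460
- P(D|A) = 0.0166, P(D|B) = 0.0919

Step 1: Find P(D)
P(D) = P(D|A)P(A) + P(D|B)P(B)
     = 0.0166 × 0.4540 + 0.0919 × 0.5460
     = 0.00753640 + 0.05017740
     = 0.05771380

Step 2: Apply Bayes' theorem
P(A|D) = P(D|A)P(A) / P(D)
       = 0.00753640 / 0.05771380
       = 0.1306


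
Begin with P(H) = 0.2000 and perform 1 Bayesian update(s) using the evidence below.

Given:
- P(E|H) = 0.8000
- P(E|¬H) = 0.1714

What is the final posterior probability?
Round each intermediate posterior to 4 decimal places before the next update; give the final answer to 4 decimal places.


Sequential Bayesian updating:

Initial prior: P(H) = 0.2000

Update 1:
  P(E) = 0.8000 × 0.2000 + 0.1714 × 0.8000 = 0.16000000 + 0.13712000 = 0.29712000
  P(H|E) = 0.16000000 / 0.29712000 = 0.5385

Final posterior: 0.5385


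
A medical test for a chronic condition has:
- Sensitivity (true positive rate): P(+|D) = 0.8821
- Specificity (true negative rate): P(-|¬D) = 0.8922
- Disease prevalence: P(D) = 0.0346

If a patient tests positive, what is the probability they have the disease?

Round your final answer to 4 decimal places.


Let D = has disease, + = positive test

Given:
- P(D) = 0.0346 (prevalence)
- P(+|D) = 0.8821 (sensitivity)
- P(-|¬D) = 0.8922 (specificity)
- P(+|¬D) = 0.1078 (false positive rate = 1 - specificity)

Step 1: Find P(+)
P(+) = P(+|D)P(D) + P(+|¬D)P(¬D)
     = 0.8821 × 0.0346 + 0.1078 × 0.9654
     = 0.03052066 + 0.10407012
     = 0.13459078

Step 2: Apply Bayes' theorem for P(D|+)
P(D|+) = P(+|D)P(D) / P(+)
       = 0.03052066 / 0.13459078
       = 0.2268


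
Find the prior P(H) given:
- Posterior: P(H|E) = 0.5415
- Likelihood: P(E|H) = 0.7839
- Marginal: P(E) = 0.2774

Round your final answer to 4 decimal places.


From Bayes' theorem: P(H|E) = P(E|H) × P(H) / P(E)

Rearranging for P(H):
P(H) = P(H|E) × P(E) / P(E|H)
     = 0.5415 × 0.2774 / 0.7839
     = 0.15021210 / 0.7839
     = 0.1916


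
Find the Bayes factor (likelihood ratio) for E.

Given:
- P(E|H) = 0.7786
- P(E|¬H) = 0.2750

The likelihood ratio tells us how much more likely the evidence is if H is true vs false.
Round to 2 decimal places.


Likelihood Ratio (LR) = P(E|H) / P(E|¬H)

LR = 0.7786 / 0.2750
   = 2.83

The evidence is 2.83 times more likely if H is true than if H is false.
LR > 1, so observing E raises the odds in favor of H.


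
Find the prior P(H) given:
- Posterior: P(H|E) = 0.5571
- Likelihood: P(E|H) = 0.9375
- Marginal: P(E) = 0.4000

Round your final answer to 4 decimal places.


From Bayes' theorem: P(H|E) = P(E|H) × P(H) / P(E)

Rearranging for P(H):
P(H) = P(H|E) × P(E) / P(E|H)
     = 0.5571 × 0.4000 / 0.9375
     = 0.22284000 / 0.9375
     = 0.2377


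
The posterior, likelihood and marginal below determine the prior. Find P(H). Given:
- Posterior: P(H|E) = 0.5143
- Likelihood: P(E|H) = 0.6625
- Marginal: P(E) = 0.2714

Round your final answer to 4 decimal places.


From Bayes' theorem: P(H|E) = P(E|H) × P(H) / P(E)

Rearranging for P(H):
P(H) = P(H|E) × P(E) / P(E|H)
     = 0.5143 × 0.2714 / 0.6625
     = 0.13958102 / 0.6625
     = 0.2107


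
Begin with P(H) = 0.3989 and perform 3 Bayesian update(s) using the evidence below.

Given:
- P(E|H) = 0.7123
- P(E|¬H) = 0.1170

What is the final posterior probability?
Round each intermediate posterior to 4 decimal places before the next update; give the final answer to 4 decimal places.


Sequential Bayesian updating:

Initial prior: P(H) = 0.3989

Update 1:
  P(E) = 0.7123 × 0.3989 + 0.1170 × 0.6011 = 0.28413647 + 0.07032870 = 0.35446517
  P(H|E) = 0.28413647 / 0.35446517 = 0.8016

Update 2:
  P(E) = 0.7123 × 0.8016 + 0.1170 × 0.1984 = 0.57097968 + 0.02321280 = 0.59419248
  P(H|E) = 0.57097968 / 0.59419248 = 0.9609

Update 3:
  P(E) = 0.7123 × 0.9609 + 0.1170 × 0.0391 = 0.68444907 + 0.00457470 = 0.68902377
  P(H|E) = 0.68444907 / 0.68902377 = 0.9934

Final posterior: 0.9934


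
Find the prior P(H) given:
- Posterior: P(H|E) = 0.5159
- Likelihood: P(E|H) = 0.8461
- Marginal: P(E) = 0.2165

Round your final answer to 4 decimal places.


From Bayes' theorem: P(H|E) = P(E|H) × P(H) / P(E)

Rearranging for P(H):
P(H) = P(H|E) × P(E) / P(E|H)
     = 0.5159 × 0.2165 / 0.8461
     = 0.11169235 / 0.8461
     = 0.1320


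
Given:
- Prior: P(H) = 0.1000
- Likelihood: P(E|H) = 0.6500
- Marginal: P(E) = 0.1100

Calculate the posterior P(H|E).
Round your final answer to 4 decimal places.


Using Bayes' theorem:

P(H|E) = P(E|H) × P(H) / P(E)
       = 0.6500 × 0.1000 / 0.1100
       = 0.06500000 / 0.1100
       = 0.5909

The evidence strengthens our belief in H.
Prior: 0.1000 → Posterior: 0.5909


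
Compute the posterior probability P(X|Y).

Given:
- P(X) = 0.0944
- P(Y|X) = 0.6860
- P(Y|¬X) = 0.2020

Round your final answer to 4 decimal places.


Bayes' theorem: P(X|Y) = P(Y|X) × P(X) / P(Y)

Step 1: Calculate P(Y) using law of total probability
P(Y) = P(Y|X)P(X) + P(Y|¬X)P(¬X)
     = 0.6860 × 0.0944 + 0.2020 × 0.9056
     = 0.06475840 + 0.18293120
     = 0.24768960

Step 2: Apply Bayes' theorem
P(X|Y) = P(Y|X) × P(X) / P(Y)
       = 0.06475840 / 0.24768960
       = 0.2614


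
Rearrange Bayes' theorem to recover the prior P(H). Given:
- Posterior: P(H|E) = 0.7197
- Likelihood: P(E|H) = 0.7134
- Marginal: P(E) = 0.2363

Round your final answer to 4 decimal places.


From Bayes' theorem: P(H|E) = P(E|H) × P(H) / P(E)

Rearranging for P(H):
P(H) = P(H|E) × P(E) / P(E|H)
     = 0.7197 × 0.2363 / 0.7134
     = 0.17006511 / 0.7134
     = 0.2384


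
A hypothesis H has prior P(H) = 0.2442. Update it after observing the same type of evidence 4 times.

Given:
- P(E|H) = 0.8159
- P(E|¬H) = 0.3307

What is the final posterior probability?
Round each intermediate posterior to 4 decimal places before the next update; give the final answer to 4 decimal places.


Sequential Bayesian updating:

Initial prior: P(H) = 0.2442

Update 1:
  P(E) = 0.8159 × 0.2442 + 0.3307 × 0.7558 = 0.19924278 + 0.24994306 = 0.44918584
  P(H|E) = 0.19924278 / 0.44918584 = 0.4436

Update 2:
  P(E) = 0.8159 × 0.4436 + 0.3307 × 0.5564 = 0.36193324 + 0.18400148 = 0.54593472
  P(H|E) = 0.36193324 / 0.54593472 = 0.6630

Update 3:
  P(E) = 0.8159 × 0.6630 + 0.3307 × 0.3370 = 0.54094170 + 0.11144590 = 0.65238760
  P(H|E) = 0.54094170 / 0.65238760 = 0.8292

Update 4:
  P(E) = 0.8159 × 0.8292 + 0.3307 × 0.1708 = 0.67654428 + 0.05648356 = 0.73302784
  P(H|E) = 0.67654428 / 0.73302784 = 0.9229

Final posterior: 0.9229


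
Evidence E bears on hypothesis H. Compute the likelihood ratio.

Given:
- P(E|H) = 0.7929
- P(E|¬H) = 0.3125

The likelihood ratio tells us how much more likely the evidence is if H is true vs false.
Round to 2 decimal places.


Likelihood Ratio (LR) = P(E|H) / P(E|¬H)

LR = 0.7929 / 0.3125
   = 2.54

The evidence is 2.54 times more likely if H is true than if H is false.
Since LR > 1, the evidence supports H over ¬H.


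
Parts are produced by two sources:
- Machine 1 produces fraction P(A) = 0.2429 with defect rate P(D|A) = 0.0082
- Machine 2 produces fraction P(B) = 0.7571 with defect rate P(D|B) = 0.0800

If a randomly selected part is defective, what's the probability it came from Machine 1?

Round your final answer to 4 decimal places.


Let A = from Machine 1, D = defective

Given:
- P(A) = 0.2429, P(B) = 0.7571
- P(D|A) = 0.0082, P(D|B) = 0.0800

Step 1: Find P(D)
P(D) = P(D|A)P(A) + P(D|B)P(B)
     = 0.0082 × 0.2429 + 0.0800 × 0.7571
     = 0.00199178 + 0.06056800
     = 0.06255978

Step 2: Apply Bayes' theorem
P(A|D) = P(D|A)P(A) / P(D)
       = 0.00199178 / 0.06255978
       = 0.0318


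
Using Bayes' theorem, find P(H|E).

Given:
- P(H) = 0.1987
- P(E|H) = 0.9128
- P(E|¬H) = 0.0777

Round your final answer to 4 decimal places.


Bayes' theorem: P(H|E) = P(E|H) × P(H) / P(E)

Step 1: Calculate P(E) using law of total probability
P(E) = P(E|H)P(H) + P(E|¬H)P(¬H)
     = 0.9128 × 0.1987 + 0.0777 × 0.8013
     = 0.18137336 + 0.06226101
     = 0.24363437

Step 2: Apply Bayes' theorem
P(H|E) = P(E|H) × P(H) / P(E)
       = 0.18137336 / 0.24363437
       = 0.7444


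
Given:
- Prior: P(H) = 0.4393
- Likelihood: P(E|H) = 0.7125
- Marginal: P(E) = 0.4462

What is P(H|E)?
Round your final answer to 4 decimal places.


Using Bayes' theorem:

P(H|E) = P(E|H) × P(H) / P(E)
       = 0.7125 × 0.4393 / 0.4462
       = 0.31300125 / 0.4462
       = 0.7015

The evidence strengthens our belief in H.
Prior: 0.4393 → Posterior: 0.7015


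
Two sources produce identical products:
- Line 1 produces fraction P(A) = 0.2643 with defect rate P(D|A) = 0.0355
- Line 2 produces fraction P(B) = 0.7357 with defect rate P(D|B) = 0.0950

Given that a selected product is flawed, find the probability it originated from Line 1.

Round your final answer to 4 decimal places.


Let A = from Line 1, D = flawed

Given:
- P(A) = 0.2643, P(B) = 0.7357
- P(D|A) = 0.0355, P(D|B) = 0.0950

Step 1: Find P(D)
P(D) = P(D|A)P(A) + P(D|B)P(B)
     = 0.0355 × 0.2643 + 0.0950 × 0.7357
     = 0.00938265 + 0.06989150
     = 0.07927415

Step 2: Apply Bayes' theorem
P(A|D) = P(D|A)P(A) / P(D)
       = 0.00938265 / 0.07927415
       = 0.1184


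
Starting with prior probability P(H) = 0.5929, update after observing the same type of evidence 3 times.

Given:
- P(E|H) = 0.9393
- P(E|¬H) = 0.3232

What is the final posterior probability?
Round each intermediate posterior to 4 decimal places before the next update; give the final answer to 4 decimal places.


Sequential Bayesian updating:

Initial prior: P(H) = 0.5929

Update 1:
  P(E) = 0.9393 × 0.5929 + 0.3232 × 0.4071 = 0.55691097 + 0.13157472 = 0.68848569
  P(H|E) = 0.55691097 / 0.68848569 = 0.8089

Update 2:
  P(E) = 0.9393 × 0.8089 + 0.3232 × 0.1911 = 0.75979977 + 0.06176352 = 0.82156329
  P(H|E) = 0.75979977 / 0.82156329 = 0.9248

Update 3:
  P(E) = 0.9393 × 0.9248 + 0.3232 × 0.0752 = 0.86866464 + 0.02430464 = 0.89296928
  P(H|E) = 0.86866464 / 0.89296928 = 0.9728

Final posterior: 0.9728


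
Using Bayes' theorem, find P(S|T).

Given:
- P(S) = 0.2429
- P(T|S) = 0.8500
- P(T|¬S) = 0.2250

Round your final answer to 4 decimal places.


Bayes' theorem: P(S|T) = P(T|S) × P(S) / P(T)

Step 1: Calculate P(T) using law of total probability
P(T) = P(T|S)P(S) + P(T|¬S)P(¬S)
     = 0.8500 × 0.2429 + 0.2250 × 0.7571
     = 0.20646500 + 0.17034750
     = 0.37681250

Step 2: Apply Bayes' theorem
P(S|T) = P(T|S) × P(S) / P(T)
       = 0.20646500 / 0.37681250
       = 0.5479


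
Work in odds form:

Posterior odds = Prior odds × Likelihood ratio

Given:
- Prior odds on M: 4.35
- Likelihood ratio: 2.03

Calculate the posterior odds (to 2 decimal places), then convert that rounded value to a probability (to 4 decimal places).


Step 1: Calculate posterior odds
Posterior odds = Prior odds × LR
               = 4.35 × 2.03
               = 8.83

Step 2: Convert to probability
P(M|E) = Posterior odds / (1 + Posterior odds)
       = 8.83 / (1 + 8.83)
       = 8.83 / 9.83
       = 0.8983

The evidence increased P(M) from 0.8131 to 0.8983.


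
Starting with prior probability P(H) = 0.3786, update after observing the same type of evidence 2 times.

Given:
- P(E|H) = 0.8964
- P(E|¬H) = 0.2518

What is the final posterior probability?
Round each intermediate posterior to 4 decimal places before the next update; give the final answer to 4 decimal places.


Sequential Bayesian updating:

Initial prior: P(H) = 0.3786

Update 1:
  P(E) = 0.8964 × 0.3786 + 0.2518 × 0.6214 = 0.33937704 + 0.15646852 = 0.49584556
  P(H|E) = 0.33937704 / 0.49584556 = 0.6844

Update 2:
  P(E) = 0.8964 × 0.6844 + 0.2518 × 0.3156 = 0.61349616 + 0.07946808 = 0.69296424
  P(H|E) = 0.61349616 / 0.69296424 = 0.8853

Final posterior: 0.8853


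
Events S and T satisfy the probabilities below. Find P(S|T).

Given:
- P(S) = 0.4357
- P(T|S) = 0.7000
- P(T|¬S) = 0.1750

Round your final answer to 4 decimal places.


Bayes' theorem: P(S|T) = P(T|S) × P(S) / P(T)

Step 1: Calculate P(T) using law of total probability
P(T) = P(T|S)P(S) + P(T|¬S)P(¬S)
     = 0.7000 × 0.4357 + 0.1750 × 0.5643
     = 0.30499000 + 0.09875250
     = 0.40374250

Step 2: Apply Bayes' theorem
P(S|T) = P(T|S) × P(S) / P(T)
       = 0.30499000 / 0.40374250
       = 0.7554


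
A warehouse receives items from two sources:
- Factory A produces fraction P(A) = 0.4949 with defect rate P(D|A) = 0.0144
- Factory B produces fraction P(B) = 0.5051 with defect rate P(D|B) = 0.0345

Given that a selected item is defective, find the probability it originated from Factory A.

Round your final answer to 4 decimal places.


Let A = from Factory A, D = defective

Given:
- P(A) = 0.4949, P(B) = 0.5051
- P(D|A) = 0.0144, P(D|B) = 0.0345

Step 1: Find P(D)
P(D) = P(D|A)P(A) + P(D|B)P(B)
     = 0.0144 × 0.4949 + 0.0345 × 0.5051
     = 0.00712656 + 0.01742595
     = 0.02455251

Step 2: Apply Bayes' theorem
P(A|D) = P(D|A)P(A) / P(D)
       = 0.00712656 / 0.02455251
       = 0.2903


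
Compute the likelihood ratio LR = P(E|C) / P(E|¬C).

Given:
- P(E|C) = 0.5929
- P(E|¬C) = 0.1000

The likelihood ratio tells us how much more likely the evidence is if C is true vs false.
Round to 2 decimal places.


Likelihood Ratio (LR) = P(E|C) / P(E|¬C)

LR = 0.5929 / 0.1000
   = 5.93

The evidence is 5.93 times more likely if C is true than if C is false.
Because LR exceeds 1, E is evidence for C.


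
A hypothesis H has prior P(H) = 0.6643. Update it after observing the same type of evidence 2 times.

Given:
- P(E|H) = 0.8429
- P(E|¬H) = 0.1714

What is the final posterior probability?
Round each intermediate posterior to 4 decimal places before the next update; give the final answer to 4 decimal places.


Sequential Bayesian updating:

Initial prior: P(H) = 0.6643

Update 1:
  P(E) = 0.8429 × 0.6643 + 0.1714 × 0.3357 = 0.55993847 + 0.05753898 = 0.61747745
  P(H|E) = 0.55993847 / 0.61747745 = 0.9068

Update 2:
  P(E) = 0.8429 × 0.9068 + 0.1714 × 0.0932 = 0.76434172 + 0.01597448 = 0.78031620
  P(H|E) = 0.76434172 / 0.78031620 = 0.9795

Final posterior: 0.9795


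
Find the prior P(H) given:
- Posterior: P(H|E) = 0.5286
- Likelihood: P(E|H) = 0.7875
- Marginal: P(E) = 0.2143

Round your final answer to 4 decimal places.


From Bayes' theorem: P(H|E) = P(E|H) × P(H) / P(E)

Rearranging for P(H):
P(H) = P(H|E) × P(E) / P(E|H)
     = 0.5286 × 0.2143 / 0.7875
     = 0.11327898 / 0.7875
     = 0.1438


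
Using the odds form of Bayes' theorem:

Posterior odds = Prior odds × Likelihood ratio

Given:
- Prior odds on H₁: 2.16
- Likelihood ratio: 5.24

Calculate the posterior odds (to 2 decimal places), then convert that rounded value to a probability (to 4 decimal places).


Step 1: Calculate posterior odds
Posterior odds = Prior odds × LR
               = 2.16 × 5.24
               = 11.32

Step 2: Convert to probability
P(H₁|E) = Posterior odds / (1 + Posterior odds)
       = 11.32 / (1 + 11.32)
       = 11.32 / 12.32
       = 0.9188

The evidence increased P(H₁) from 0.6835 to 0.9188.


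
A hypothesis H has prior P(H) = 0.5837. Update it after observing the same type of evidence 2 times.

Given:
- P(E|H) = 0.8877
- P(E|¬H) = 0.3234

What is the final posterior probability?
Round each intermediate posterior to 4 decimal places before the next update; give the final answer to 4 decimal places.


Sequential Bayesian updating:

Initial prior: P(H) = 0.5837

Update 1:
  P(E) = 0.8877 × 0.5837 + 0.3234 × 0.4163 = 0.51815049 + 0.13463142 = 0.65278191
  P(H|E) = 0.51815049 / 0.65278191 = 0.7938

Update 2:
  P(E) = 0.8877 × 0.7938 + 0.3234 × 0.2062 = 0.70465626 + 0.06668508 = 0.77134134
  P(H|E) = 0.70465626 / 0.77134134 = 0.9135

Final posterior: 0.9135


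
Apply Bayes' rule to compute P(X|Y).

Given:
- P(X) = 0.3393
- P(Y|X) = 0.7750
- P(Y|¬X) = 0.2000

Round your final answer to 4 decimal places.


Bayes' theorem: P(X|Y) = P(Y|X) × P(X) / P(Y)

Step 1: Calculate P(Y) using law of total probability
P(Y) = P(Y|X)P(X) + P(Y|¬X)P(¬X)
     = 0.7750 × 0.3393 + 0.2000 × 0.6607
     = 0.26295750 + 0.13214000
     = 0.39509750

Step 2: Apply Bayes' theorem
P(X|Y) = P(Y|X) × P(X) / P(Y)
       = 0.26295750 / 0.39509750
       = 0.6656


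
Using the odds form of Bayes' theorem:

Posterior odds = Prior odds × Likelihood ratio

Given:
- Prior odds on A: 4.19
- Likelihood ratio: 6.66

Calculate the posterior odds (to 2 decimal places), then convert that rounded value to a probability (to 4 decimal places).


Step 1: Calculate posterior odds
Posterior odds = Prior odds × LR
               = 4.19 × 6.66
               = 27.91

Step 2: Convert to probability
P(A|E) = Posterior odds / (1 + Posterior odds)
       = 27.91 / (1 + 27.91)
       = 27.91 / 28.91
       = 0.9654

The evidence increased P(A) from 0.8073 to 0.9654.


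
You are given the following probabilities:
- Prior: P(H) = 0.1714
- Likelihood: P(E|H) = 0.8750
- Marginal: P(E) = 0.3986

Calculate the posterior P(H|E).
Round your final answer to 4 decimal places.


Using Bayes' theorem:

P(H|E) = P(E|H) × P(H) / P(E)
       = 0.8750 × 0.1714 / 0.3986
       = 0.14997500 / 0.3986
       = 0.3763

The evidence strengthens our belief in H.
Prior: 0.1714 → Posterior: 0.3763


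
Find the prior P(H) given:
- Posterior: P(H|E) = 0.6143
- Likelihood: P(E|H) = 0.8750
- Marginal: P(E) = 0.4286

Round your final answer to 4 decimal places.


From Bayes' theorem: P(H|E) = P(E|H) × P(H) / P(E)

Rearranging for P(H):
P(H) = P(H|E) × P(E) / P(E|H)
     = 0.6143 × 0.4286 / 0.8750
     = 0.26328898 / 0.8750
     = 0.3009


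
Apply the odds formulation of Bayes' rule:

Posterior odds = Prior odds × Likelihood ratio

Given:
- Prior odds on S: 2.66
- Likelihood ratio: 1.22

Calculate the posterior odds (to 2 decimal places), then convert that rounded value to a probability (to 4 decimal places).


Step 1: Calculate posterior odds
Posterior odds = Prior odds × LR
               = 2.66 × 1.22
               = 3.25

Step 2: Convert to probability
P(S|E) = Posterior odds / (1 + Posterior odds)
       = 3.25 / (1 + 3.25)
       = 3.25 / 4.25
       = 0.7647

The evidence increased P(S) from 0.7268 to 0.7647.


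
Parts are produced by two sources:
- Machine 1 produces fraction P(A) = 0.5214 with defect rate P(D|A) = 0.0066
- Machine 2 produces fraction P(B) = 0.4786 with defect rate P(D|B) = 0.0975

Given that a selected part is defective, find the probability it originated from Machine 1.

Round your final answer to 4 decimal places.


Let A = from Machine 1, D = defective

Given:
- P(A) = 0.5214, P(B) = 0.4786
- P(D|A) = 0.0066, P(D|B) = 0.0975

Step 1: Find P(D)
P(D) = P(D|A)P(A) + P(D|B)P(B)
     = 0.0066 × 0.5214 + 0.0975 × 0.4786
     = 0.00344124 + 0.04666350
     = 0.05010474

Step 2: Apply Bayes' theorem
P(A|D) = P(D|A)P(A) / P(D)
       = 0.00344124 / 0.05010474
       = 0.0687


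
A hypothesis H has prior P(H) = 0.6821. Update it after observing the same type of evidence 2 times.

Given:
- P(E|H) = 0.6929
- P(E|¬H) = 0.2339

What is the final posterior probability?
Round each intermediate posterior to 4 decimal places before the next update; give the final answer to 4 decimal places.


Sequential Bayesian updating:

Initial prior: P(H) = 0.6821

Update 1:
  P(E) = 0.6929 × 0.6821 + 0.2339 × 0.3179 = 0.47262709 + 0.07435681 = 0.54698390
  P(H|E) = 0.47262709 / 0.54698390 = 0.8641

Update 2:
  P(E) = 0.6929 × 0.8641 + 0.2339 × 0.1359 = 0.59873489 + 0.03178701 = 0.63052190
  P(H|E) = 0.59873489 / 0.63052190 = 0.9496

Final posterior: 0.9496


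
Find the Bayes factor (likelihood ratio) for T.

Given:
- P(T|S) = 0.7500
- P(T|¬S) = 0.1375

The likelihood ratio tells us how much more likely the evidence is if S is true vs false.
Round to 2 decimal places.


Likelihood Ratio (LR) = P(T|S) / P(T|¬S)

LR = 0.7500 / 0.1375
   = 5.45

The evidence is 5.45 times more likely if S is true than if S is false.
Since LR > 1, the evidence supports S over ¬S.


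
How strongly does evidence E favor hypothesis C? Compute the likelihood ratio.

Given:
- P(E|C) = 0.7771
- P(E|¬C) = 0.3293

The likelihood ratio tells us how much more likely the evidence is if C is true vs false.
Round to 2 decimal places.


Likelihood Ratio (LR) = P(E|C) / P(E|¬C)

LR = 0.7771 / 0.3293
   = 2.36

The evidence is 2.36 times more likely if C is true than if C is false.
Because LR exceeds 1, E is evidence for C.


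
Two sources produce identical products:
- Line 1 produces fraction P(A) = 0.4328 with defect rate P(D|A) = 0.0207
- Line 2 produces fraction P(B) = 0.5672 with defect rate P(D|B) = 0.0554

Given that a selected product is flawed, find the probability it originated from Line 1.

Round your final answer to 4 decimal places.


Let A = from Line 1, D = flawed

Given:
- P(A) = 0.4328, P(B) = 0.5672
- P(D|A) = 0.0207, P(D|B) = 0.0554

Step 1: Find P(D)
P(D) = P(D|A)P(A) + P(D|B)P(B)
     = 0.0207 × 0.4328 + 0.0554 × 0.5672
     = 0.00895896 + 0.03142288
     = 0.04038184

Step 2: Apply Bayes' theorem
P(A|D) = P(D|A)P(A) / P(D)
       = 0.00895896 / 0.04038184
       = 0.2219


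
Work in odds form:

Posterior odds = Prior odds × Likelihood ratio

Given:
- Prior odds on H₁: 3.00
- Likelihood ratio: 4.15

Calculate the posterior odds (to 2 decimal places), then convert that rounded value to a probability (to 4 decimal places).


Step 1: Calculate posterior odds
Posterior odds = Prior odds × LR
               = 3.00 × 4.15
               = 12.45

Step 2: Convert to probability
P(H₁|E) = Posterior odds / (1 + Posterior odds)
       = 12.45 / (1 + 12.45)
       = 12.45 / 13.45
       = 0.9257

The evidence increased P(H₁) from 0.7500 to 0.9257.


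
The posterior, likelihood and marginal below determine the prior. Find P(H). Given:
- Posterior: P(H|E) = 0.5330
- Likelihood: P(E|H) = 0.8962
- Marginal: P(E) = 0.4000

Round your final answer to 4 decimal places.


From Bayes' theorem: P(H|E) = P(E|H) × P(H) / P(E)

Rearranging for P(H):
P(H) = P(H|E) × P(E) / P(E|H)
     = 0.5330 × 0.4000 / 0.8962
     = 0.21320000 / 0.8962
     = 0.2379


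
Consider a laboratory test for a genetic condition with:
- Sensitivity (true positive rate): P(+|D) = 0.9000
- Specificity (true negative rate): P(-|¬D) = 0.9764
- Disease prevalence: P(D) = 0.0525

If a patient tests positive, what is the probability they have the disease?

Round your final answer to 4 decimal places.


Let D = has disease, + = positive test

Given:
- P(D) = 0.0525 (prevalence)
- P(+|D) = 0.9000 (sensitivity)
- P(-|¬D) = 0.9764 (specificity)
- P(+|¬D) = 0.0236 (false positive rate = 1 - specificity)

Step 1: Find P(+)
P(+) = P(+|D)P(D) + P(+|¬D)P(¬D)
     = 0.9000 × 0.0525 + 0.0236 × 0.9475
     = 0.04725000 + 0.02236100
     = 0.06961100

Step 2: Apply Bayes' theorem for P(D|+)
P(D|+) = P(+|D)P(D) / P(+)
       = 0.04725000 / 0.06961100
       = 0.6788


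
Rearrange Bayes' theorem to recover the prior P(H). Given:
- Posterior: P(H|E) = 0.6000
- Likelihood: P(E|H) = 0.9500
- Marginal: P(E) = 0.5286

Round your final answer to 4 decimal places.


From Bayes' theorem: P(H|E) = P(E|H) × P(H) / P(E)

Rearranging for P(H):
P(H) = P(H|E) × P(E) / P(E|H)
     = 0.6000 × 0.5286 / 0.9500
     = 0.31716000 / 0.9500
     = 0.3339


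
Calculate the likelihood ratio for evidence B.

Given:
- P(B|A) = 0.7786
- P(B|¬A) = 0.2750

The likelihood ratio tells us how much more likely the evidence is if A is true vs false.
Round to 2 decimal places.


Likelihood Ratio (LR) = P(B|A) / P(B|¬A)

LR = 0.7786 / 0.2750
   = 2.83

The evidence is 2.83 times more likely if A is true than if A is false.
LR > 1, so observing B raises the odds in favor of A.


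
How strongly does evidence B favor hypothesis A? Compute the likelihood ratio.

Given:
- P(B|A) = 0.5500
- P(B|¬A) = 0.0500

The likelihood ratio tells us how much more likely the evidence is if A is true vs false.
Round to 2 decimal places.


Likelihood Ratio (LR) = P(B|A) / P(B|¬A)

LR = 0.5500 / 0.0500
   = 11.00

The evidence is 11.00 times more likely if A is true than if A is false.
Since LR > 1, the evidence supports A over ¬A.


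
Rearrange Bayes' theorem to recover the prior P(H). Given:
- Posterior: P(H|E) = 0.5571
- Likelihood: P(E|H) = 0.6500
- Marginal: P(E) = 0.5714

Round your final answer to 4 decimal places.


From Bayes' theorem: P(H|E) = P(E|H) × P(H) / P(E)

Rearranging for P(H):
P(H) = P(H|E) × P(E) / P(E|H)
     = 0.5571 × 0.5714 / 0.6500
     = 0.31832694 / 0.6500
     = 0.4897


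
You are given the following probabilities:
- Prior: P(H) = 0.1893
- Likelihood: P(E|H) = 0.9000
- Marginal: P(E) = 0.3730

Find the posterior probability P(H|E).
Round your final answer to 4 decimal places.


Using Bayes' theorem:

P(H|E) = P(E|H) × P(H) / P(E)
       = 0.9000 × 0.1893 / 0.3730
       = 0.17037000 / 0.3730
       = 0.4568

The evidence strengthens our belief in H.
Prior: 0.1893 → Posterior: 0.4568


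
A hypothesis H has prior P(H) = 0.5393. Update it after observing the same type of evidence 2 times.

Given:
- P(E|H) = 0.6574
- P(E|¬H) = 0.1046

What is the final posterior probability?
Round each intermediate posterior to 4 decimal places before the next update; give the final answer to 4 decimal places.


Sequential Bayesian updating:

Initial prior: P(H) = 0.5393

Update 1:
  P(E) = 0.6574 × 0.5393 + 0.1046 × 0.4607 = 0.35453582 + 0.04818922 = 0.40272504
  P(H|E) = 0.35453582 / 0.40272504 = 0.8803

Update 2:
  P(E) = 0.6574 × 0.8803 + 0.1046 × 0.1197 = 0.57870922 + 0.01252062 = 0.59122984
  P(H|E) = 0.57870922 / 0.59122984 = 0.9788

Final posterior: 0.9788


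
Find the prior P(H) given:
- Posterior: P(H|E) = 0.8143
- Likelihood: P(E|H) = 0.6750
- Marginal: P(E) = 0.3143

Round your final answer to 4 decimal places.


From Bayes' theorem: P(H|E) = P(E|H) × P(H) / P(E)

Rearranging for P(H):
P(H) = P(H|E) × P(E) / P(E|H)
     = 0.8143 × 0.3143 / 0.6750
     = 0.25593449 / 0.6750
     = 0.3792


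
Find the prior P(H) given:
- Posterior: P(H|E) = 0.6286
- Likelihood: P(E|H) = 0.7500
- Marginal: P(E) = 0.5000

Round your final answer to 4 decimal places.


From Bayes' theorem: P(H|E) = P(E|H) × P(H) / P(E)

Rearranging for P(H):
P(H) = P(H|E) × P(E) / P(E|H)
     = 0.6286 × 0.5000 / 0.7500
     = 0.31430000 / 0.7500
     = 0.4191


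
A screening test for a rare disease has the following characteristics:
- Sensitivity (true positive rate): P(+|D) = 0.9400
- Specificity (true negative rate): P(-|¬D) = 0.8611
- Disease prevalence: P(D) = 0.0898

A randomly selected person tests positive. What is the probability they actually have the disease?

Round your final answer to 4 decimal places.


Let D = has disease, + = positive test

Given:
- P(D) = 0.0898 (prevalence)
- P(+|D) = 0.9400 (sensitivity)
- P(-|¬D) = 0.8611 (specificity)
- P(+|¬D) = 0.1389 (false positive rate = 1 - specificity)

Step 1: Find P(+)
P(+) = P(+|D)P(D) + P(+|¬D)P(¬D)
     = 0.9400 × 0.0898 + 0.1389 × 0.9102
     = 0.08441200 + 0.12642678
     = 0.21083878

Step 2: Apply Bayes' theorem for P(D|+)
P(D|+) = P(+|D)P(D) / P(+)
       = 0.08441200 / 0.21083878
       = 0.4004


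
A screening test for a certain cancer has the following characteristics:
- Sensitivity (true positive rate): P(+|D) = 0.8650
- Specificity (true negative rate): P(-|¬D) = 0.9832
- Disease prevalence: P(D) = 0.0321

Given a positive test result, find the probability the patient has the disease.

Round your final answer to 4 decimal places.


Let D = has disease, + = positive test

Given:
- P(D) = 0.0321 (prevalence)
- P(+|D) = 0.8650 (sensitivity)
- P(-|¬D) = 0.9832 (specificity)
- P(+|¬D) = 0.0168 (false positive rate = 1 - specificity)

Step 1: Find P(+)
P(+) = P(+|D)P(D) + P(+|¬D)P(¬D)
     = 0.8650 × 0.0321 + 0.0168 × 0.9679
     = 0.02776650 + 0.01626072
     = 0.04402722

Step 2: Apply Bayes' theorem for P(D|+)
P(D|+) = P(+|D)P(D) / P(+)
       = 0.02776650 / 0.04402722
       = 0.6307


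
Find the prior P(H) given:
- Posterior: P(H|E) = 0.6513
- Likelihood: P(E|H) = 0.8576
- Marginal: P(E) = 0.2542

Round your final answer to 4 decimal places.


From Bayes' theorem: P(H|E) = P(E|H) × P(H) / P(E)

Rearranging for P(H):
P(H) = P(H|E) × P(E) / P(E|H)
     = 0.6513 × 0.2542 / 0.8576
     = 0.16556046 / 0.8576
     = 0.1931


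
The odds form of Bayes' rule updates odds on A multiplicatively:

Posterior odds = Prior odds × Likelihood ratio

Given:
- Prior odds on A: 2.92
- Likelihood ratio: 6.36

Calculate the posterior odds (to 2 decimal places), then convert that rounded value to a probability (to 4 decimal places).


Step 1: Calculate posterior odds
Posterior odds = Prior odds × LR
               = 2.92 × 6.36
               = 18.57

Step 2: Convert to probability
P(A|E) = Posterior odds / (1 + Posterior odds)
       = 18.57 / (1 + 18.57)
       = 18.57 / 19.57
       = 0.9489

The evidence increased P(A) from 0.7449 to 0.9489.


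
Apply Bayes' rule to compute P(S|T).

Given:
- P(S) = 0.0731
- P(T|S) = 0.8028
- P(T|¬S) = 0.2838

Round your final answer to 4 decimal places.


Bayes' theorem: P(S|T) = P(T|S) × P(S) / P(T)

Step 1: Calculate P(T) using law of total probability
P(T) = P(T|S)P(S) + P(T|¬S)P(¬S)
     = 0.8028 × 0.0731 + 0.2838 × 0.9269
     = 0.05868468 + 0.26305422
     = 0.32173890

Step 2: Apply Bayes' theorem
P(S|T) = P(T|S) × P(S) / P(T)
       = 0.05868468 / 0.32173890
       = 0.1824


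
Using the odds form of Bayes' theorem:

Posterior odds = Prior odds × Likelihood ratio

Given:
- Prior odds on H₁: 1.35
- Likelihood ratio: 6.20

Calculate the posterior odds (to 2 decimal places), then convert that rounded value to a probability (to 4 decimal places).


Step 1: Calculate posterior odds
Posterior odds = Prior odds × LR
               = 1.35 × 6.20
               = 8.37

Step 2: Convert to probability
P(H₁|E) = Posterior odds / (1 + Posterior odds)
       = 8.37 / (1 + 8.37)
       = 8.37 / 9.37
       = 0.8933

The evidence increased P(H₁) from 0.5745 to 0.8933.


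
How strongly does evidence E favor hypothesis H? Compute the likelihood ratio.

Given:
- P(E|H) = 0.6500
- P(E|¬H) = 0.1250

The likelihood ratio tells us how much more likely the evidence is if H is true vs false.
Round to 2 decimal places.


Likelihood Ratio (LR) = P(E|H) / P(E|¬H)

LR = 0.6500 / 0.1250
   = 5.20

The evidence is 5.20 times more likely if H is true than if H is false.
Since LR > 1, the evidence supports H over ¬H.


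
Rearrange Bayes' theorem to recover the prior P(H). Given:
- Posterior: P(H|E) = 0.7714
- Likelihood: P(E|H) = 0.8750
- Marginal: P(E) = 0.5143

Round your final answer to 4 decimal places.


From Bayes' theorem: P(H|E) = P(E|H) × P(H) / P(E)

Rearranging for P(H):
P(H) = P(H|E) × P(E) / P(E|H)
     = 0.7714 × 0.5143 / 0.8750
     = 0.39673102 / 0.8750
     = 0.4534


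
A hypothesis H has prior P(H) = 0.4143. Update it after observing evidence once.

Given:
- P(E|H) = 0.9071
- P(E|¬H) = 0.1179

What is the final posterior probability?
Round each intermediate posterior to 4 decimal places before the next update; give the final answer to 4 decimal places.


Sequential Bayesian updating:

Initial prior: P(H) = 0.4143

Update 1:
  P(E) = 0.9071 × 0.4143 + 0.1179 × 0.5857 = 0.37581153 + 0.06905403 = 0.44486556
  P(H|E) = 0.37581153 / 0.44486556 = 0.8448

Final posterior: 0.8448


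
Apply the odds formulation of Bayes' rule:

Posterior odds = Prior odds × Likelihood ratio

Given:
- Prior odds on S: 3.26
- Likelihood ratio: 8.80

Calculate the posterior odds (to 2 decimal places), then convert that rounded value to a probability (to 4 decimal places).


Step 1: Calculate posterior odds
Posterior odds = Prior odds × LR
               = 3.26 × 8.80
               = 28.69

Step 2: Convert to probability
P(S|E) = Posterior odds / (1 + Posterior odds)
       = 28.69 / (1 + 28.69)
       = 28.69 / 29.69
       = 0.9663

The evidence increased P(S) from 0.7653 to 0.9663.


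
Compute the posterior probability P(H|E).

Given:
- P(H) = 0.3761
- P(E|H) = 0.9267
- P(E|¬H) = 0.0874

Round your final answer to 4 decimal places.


Bayes' theorem: P(H|E) = P(E|H) × P(H) / P(E)

Step 1: Calculate P(E) using law of total probability
P(E) = P(E|H)P(H) + P(E|¬H)P(¬H)
     = 0.9267 × 0.3761 + 0.0874 × 0.6239
     = 0.34853187 + 0.05452886
     = 0.40306073

Step 2: Apply Bayes' theorem
P(H|E) = P(E|H) × P(H) / P(E)
       = 0.34853187 / 0.40306073
       = 0.8647


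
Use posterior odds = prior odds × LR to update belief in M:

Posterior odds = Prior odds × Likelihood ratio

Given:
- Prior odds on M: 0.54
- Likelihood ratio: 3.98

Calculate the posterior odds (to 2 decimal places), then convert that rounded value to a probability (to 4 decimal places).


Step 1: Calculate posterior odds
Posterior odds = Prior odds × LR
               = 0.54 × 3.98
               = 2.15

Step 2: Convert to probability
P(M|E) = Posterior odds / (1 + Posterior odds)
       = 2.15 / (1 + 2.15)
       = 2.15 / 3.15
       = 0.6825

The evidence increased P(M) from 0.3506 to 0.6825.


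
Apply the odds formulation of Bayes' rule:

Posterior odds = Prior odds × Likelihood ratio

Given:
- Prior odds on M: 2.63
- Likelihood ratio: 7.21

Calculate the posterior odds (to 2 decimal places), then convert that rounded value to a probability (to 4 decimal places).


Step 1: Calculate posterior odds
Posterior odds = Prior odds × LR
               = 2.63 × 7.21
               = 18.96

Step 2: Convert to probability
P(M|E) = Posterior odds / (1 + Posterior odds)
       = 18.96 / (1 + 18.96)
       = 18.96 / 19.96
       = 0.9499

The evidence increased P(M) from 0.7245 to 0.9499.


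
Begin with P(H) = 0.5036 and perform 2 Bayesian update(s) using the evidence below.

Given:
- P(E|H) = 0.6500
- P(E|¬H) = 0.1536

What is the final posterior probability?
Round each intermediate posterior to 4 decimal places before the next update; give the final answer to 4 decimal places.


Sequential Bayesian updating:

Initial prior: P(H) = 0.5036

Update 1:
  P(E) = 0.6500 × 0.5036 + 0.1536 × 0.4964 = 0.32734000 + 0.07624704 = 0.40358704
  P(H|E) = 0.32734000 / 0.40358704 = 0.8111

Update 2:
  P(E) = 0.6500 × 0.8111 + 0.1536 × 0.1889 = 0.52721500 + 0.02901504 = 0.55623004
  P(H|E) = 0.52721500 / 0.55623004 = 0.9478

Final posterior: 0.9478


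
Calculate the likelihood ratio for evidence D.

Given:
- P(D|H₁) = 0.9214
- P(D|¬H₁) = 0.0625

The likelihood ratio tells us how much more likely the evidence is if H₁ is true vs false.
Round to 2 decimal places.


Likelihood Ratio (LR) = P(D|H₁) / P(D|¬H₁)

LR = 0.9214 / 0.0625
   = 14.74

The evidence is 14.74 times more likely if H₁ is true than if H₁ is false.
Because LR exceeds 1, D is evidence for H₁.


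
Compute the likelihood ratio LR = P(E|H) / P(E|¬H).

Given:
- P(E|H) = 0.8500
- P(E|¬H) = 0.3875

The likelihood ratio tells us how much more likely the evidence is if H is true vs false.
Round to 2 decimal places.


Likelihood Ratio (LR) = P(E|H) / P(E|¬H)

LR = 0.8500 / 0.3875
   = 2.19

The evidence is 2.19 times more likely if H is true than if H is false.
Because LR exceeds 1, E is evidence for H.


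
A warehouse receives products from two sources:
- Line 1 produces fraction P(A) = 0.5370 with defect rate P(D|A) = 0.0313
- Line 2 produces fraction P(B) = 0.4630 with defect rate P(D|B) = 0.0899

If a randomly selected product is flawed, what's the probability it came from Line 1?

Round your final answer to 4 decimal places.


Let A = from Line 1, D = flawed

Given:
- P(A) = 0.5370, P(B) = 0.4630
- P(D|A) = 0.0313, P(D|B) = 0.0899

Step 1: Find P(D)
P(D) = P(D|A)P(A) + P(D|B)P(B)
     = 0.0313 × 0.5370 + 0.0899 × 0.4630
     = 0.01680810 + 0.04162370
     = 0.05843180

Step 2: Apply Bayes' theorem
P(A|D) = P(D|A)P(A) / P(D)
       = 0.01680810 / 0.05843180
       = 0.2877


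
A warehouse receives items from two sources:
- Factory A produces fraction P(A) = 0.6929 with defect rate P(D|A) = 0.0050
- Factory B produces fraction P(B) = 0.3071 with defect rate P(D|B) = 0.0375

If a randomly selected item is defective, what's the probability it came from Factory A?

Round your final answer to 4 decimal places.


Let A = from Factory A, D = defective

Given:
- P(A) = 0.6929, P(B) = 0.3071
- P(D|A) = 0.0050, P(D|B) = 0.0375

Step 1: Find P(D)
P(D) = P(D|A)P(A) + P(D|B)P(B)
     = 0.0050 × 0.6929 + 0.0375 × 0.3071
     = 0.00346450 + 0.01151625
     = 0.01498075

Step 2: Apply Bayes' theorem
P(A|D) = P(D|A)P(A) / P(D)
       = 0.00346450 / 0.01498075
       = 0.2313


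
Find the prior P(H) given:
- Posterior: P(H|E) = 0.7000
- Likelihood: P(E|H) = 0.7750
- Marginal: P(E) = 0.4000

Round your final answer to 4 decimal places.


From Bayes' theorem: P(H|E) = P(E|H) × P(H) / P(E)

Rearranging for P(H):
P(H) = P(H|E) × P(E) / P(E|H)
     = 0.7000 × 0.4000 / 0.7750
     = 0.28000000 / 0.7750
     = 0.3613


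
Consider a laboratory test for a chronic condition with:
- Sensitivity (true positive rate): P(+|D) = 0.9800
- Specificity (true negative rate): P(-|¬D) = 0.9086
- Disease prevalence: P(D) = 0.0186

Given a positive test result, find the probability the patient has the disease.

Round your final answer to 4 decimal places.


Let D = has disease, + = positive test

Given:
- P(D) = 0.0186 (prevalence)
- P(+|D) = 0.9800 (sensitivity)
- P(-|¬D) = 0.9086 (specificity)
- P(+|¬D) = 0.0914 (false positive rate = 1 - specificity)

Step 1: Find P(+)
P(+) = P(+|D)P(D) + P(+|¬D)P(¬D)
     = 0.9800 × 0.0186 + 0.0914 × 0.9814
     = 0.01822800 + 0.08969996
     = 0.10792796

Step 2: Apply Bayes' theorem for P(D|+)
P(D|+) = P(+|D)P(D) / P(+)
       = 0.01822800 / 0.10792796
       = 0.1689


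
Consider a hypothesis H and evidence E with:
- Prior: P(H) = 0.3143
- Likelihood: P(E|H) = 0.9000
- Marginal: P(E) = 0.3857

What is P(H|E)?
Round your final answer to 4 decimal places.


Using Bayes' theorem:

P(H|E) = P(E|H) × P(H) / P(E)
       = 0.9000 × 0.3143 / 0.3857
       = 0.28287000 / 0.3857
       = 0.7334

The evidence strengthens our belief in H.
Prior: 0.3143 → Posterior: 0.7334


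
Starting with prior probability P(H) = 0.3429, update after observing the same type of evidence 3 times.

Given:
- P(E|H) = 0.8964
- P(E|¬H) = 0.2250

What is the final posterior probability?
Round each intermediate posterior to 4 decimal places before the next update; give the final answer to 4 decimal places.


Sequential Bayesian updating:

Initial prior: P(H) = 0.3429

Update 1:
  P(E) = 0.8964 × 0.3429 + 0.2250 × 0.6571 = 0.30737556 + 0.14784750 = 0.45522306
  P(H|E) = 0.30737556 / 0.45522306 = 0.6752

Update 2:
  P(E) = 0.8964 × 0.6752 + 0.2250 × 0.3248 = 0.60524928 + 0.07308000 = 0.67832928
  P(H|E) = 0.60524928 / 0.67832928 = 0.8923

Update 3:
  P(E) = 0.8964 × 0.8923 + 0.2250 × 0.1077 = 0.79985772 + 0.02423250 = 0.82409022
  P(H|E) = 0.79985772 / 0.82409022 = 0.9706

Final posterior: 0.9706


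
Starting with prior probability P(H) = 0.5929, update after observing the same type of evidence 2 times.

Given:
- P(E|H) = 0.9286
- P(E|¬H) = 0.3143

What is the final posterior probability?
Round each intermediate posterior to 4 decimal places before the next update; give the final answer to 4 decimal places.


Sequential Bayesian updating:

Initial prior: P(H) = 0.5929

Update 1:
  P(E) = 0.9286 × 0.5929 + 0.3143 × 0.4071 = 0.55056694 + 0.12795153 = 0.67851847
  P(H|E) = 0.55056694 / 0.67851847 = 0.8114

Update 2:
  P(E) = 0.9286 × 0.8114 + 0.3143 × 0.1886 = 0.75346604 + 0.05927698 = 0.81274302
  P(H|E) = 0.75346604 / 0.81274302 = 0.9271

Final posterior: 0.9271
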